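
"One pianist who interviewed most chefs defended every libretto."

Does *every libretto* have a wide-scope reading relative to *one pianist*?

Yes

The relative clause *who interviewed most chefs* modifies *one pianist*, but *every libretto* is not inside that relative clause — it is an argument of the matrix verb.
With no island boundary between them, the object can take inverse scope over the subject via ordinary QR within the clause.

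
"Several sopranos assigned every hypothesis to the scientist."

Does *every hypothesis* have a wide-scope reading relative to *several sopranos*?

*every hypothesis* and *several sopranos* are in the same minimal clause.
QR within a single clause is free, so the lower quantifier may take scope over the higher one.

Yes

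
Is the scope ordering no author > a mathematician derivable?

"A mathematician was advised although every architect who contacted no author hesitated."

*no author* occurs within the relative clause *who contacted no author*, which is itself inside the adjunct *although every architect who contacted no author hesitated*.
Two island boundaries intervene — the relative clause and the adjunct. Either alone would block QR.
*no author* is confined to the island and cannot take scope over *a mathematician*.

No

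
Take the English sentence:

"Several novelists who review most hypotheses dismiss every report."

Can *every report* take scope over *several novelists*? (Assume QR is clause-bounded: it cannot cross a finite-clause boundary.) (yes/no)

Yes

The relative clause *who review most hypotheses* modifies *several novelists*, but *every report* is not inside that relative clause — it is an argument of the matrix verb.
Nothing blocks QR of the lower DP to a position above the higher one, so inverse scope is available.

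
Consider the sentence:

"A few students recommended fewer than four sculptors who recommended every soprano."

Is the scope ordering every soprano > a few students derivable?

*every soprano* occurs within the relative clause *who recommended every soprano* modifying *fewer than four sculptors*.
Quantifiers inside a relative clause are trapped there; the RC boundary blocks QR.
The inverse ordering *every soprano* > *a few students* is therefore underivable.

No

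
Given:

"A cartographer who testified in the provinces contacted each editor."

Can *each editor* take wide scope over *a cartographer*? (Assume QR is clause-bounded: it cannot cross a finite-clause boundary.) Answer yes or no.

Although the sentence contains a relative clause (*who testified in the provinces*), *each editor* is outside it, in the matrix VP.
Clause-internal QR can adjoin the lower DP above the subject, yielding the inverse reading.

Yes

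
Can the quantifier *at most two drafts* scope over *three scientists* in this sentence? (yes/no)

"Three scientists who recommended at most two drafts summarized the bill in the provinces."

Structurally, *at most two drafts* is inside the relative clause *who recommended at most two drafts*.
A relative clause is a scope island — quantifier raising cannot cross its boundary.
*at most two drafts* > *three scientists* would require crossing that boundary, which is illicit.

No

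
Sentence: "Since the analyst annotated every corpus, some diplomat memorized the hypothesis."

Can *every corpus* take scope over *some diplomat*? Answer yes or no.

Structurally, *every corpus* is inside the adjunct clause *since the analyst annotated every corpus*.
The adjunct-island constraint bars QR out of an adverbial clause.
The ordering *every corpus* > *some diplomat* is therefore underivable.

No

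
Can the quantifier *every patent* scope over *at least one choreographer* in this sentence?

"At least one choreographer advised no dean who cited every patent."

No

The target quantifier *every patent* is part of the relative clause *who cited every patent* modifying *no dean*.
The relative clause forms an island for QR, so the quantifier is confined to the head noun's restrictor.
So *every patent* cannot raise high enough to outscope *at least one choreographer*; only the surface ordering *at least one choreographer* > *every patent* is available.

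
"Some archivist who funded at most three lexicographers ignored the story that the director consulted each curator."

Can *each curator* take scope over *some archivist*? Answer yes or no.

The DP *each curator* is contained in the complex NP *the story that the director consulted each curator*.
Noun-complement clauses are scope islands (the Complex NP Constraint): a quantifier inside one cannot scope into the matrix.
Hence only narrow scope for *each curator* (under *some archivist*) survives.

No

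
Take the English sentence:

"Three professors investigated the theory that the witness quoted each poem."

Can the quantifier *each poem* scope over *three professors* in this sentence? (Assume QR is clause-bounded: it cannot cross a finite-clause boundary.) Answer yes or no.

*each poem* occurs within the complex NP *the theory that the witness quoted each poem*.
The Complex NP Constraint bars QR out of the complement clause of a noun.
So *each poem* cannot raise high enough to outscope *three professors*; only the surface ordering *three professors* > *each poem* is available.

No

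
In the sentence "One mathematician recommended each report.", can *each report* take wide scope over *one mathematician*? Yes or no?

*each report* is the matrix object and *one mathematician* the matrix subject; the two are clausemates.
Since no island is crossed, the inverse ordering is licensed alongside surface scope.

Yes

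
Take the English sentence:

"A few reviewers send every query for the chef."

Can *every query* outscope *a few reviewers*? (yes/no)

Yes

*every query* and *a few reviewers* are in the same minimal clause.
Clause-internal QR can adjoin the lower DP above the subject, yielding the inverse reading.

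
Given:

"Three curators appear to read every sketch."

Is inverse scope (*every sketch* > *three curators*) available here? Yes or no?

*every sketch* is inside a raising infinitive, which is transparent to QR (no CP barrier), so it behaves as a matrix argument.
Nothing blocks QR of the lower DP to a position above the higher one, so inverse scope is available.

Yes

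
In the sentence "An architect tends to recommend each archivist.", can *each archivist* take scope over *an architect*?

*each archivist* is inside a raising infinitive, which is transparent to QR (no CP barrier), so it behaves as a matrix argument.
QR within a single clause is free, so the lower quantifier may take scope over the higher one.

Yes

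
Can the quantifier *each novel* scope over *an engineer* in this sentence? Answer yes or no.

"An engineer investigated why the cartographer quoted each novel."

No

*each novel* is embedded in the embedded question *why the cartographer quoted each novel*.
An indirect question is a wh-island; the filled [Spec,CP] blocks QR across the CP edge.
The inverse ordering *each novel* > *an engineer* is therefore underivable.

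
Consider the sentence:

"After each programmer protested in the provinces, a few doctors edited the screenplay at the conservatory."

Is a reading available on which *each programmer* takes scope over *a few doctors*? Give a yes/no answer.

No

*each programmer* is embedded in the adjunct clause *after each programmer protested in the provinces*.
Adverbial clauses are not L-marked, so they are barriers for QR — the quantifier cannot escape the adjunct.
So *each programmer* cannot raise to a position above *a few doctors*.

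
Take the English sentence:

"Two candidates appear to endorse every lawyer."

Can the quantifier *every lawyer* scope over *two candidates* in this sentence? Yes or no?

Yes

*every lawyer* is the object of the infinitival complement of a raising predicate; raising infinitives are transparent for QR, so the two DPs are in effect clausemates.
With no island boundary between them, the object can take inverse scope over the subject via ordinary QR within the clause.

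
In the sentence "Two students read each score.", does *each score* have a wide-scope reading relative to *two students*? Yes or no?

Yes

*each score* is the matrix object and *two students* the matrix subject; the two are clausemates.
Clause-internal QR can adjoin the lower DP above the subject, yielding the inverse reading.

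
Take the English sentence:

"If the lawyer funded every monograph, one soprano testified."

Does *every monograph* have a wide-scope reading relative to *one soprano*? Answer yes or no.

The DP *every monograph* is contained in the adjunct clause *if the lawyer funded every monograph*.
The adjunct-island constraint bars QR out of an adverbial clause.
So *every monograph* cannot raise to a position above *one soprano*.

No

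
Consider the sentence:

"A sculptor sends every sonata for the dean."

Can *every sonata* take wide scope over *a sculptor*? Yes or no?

Yes

*every sonata* and *a sculptor* are in the same minimal clause.
Nothing blocks QR of the lower DP to a position above the higher one, so inverse scope is available.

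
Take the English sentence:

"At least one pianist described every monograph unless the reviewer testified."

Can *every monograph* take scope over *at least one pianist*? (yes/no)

Yes

The adjunct island is irrelevant here — *every monograph* and *at least one pianist* are both in the matrix clause.
Clause-internal QR can adjoin the lower DP above the subject, yielding the inverse reading.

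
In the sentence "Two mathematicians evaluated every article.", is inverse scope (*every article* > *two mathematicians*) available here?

Yes

*two mathematicians* and *every article* are co-arguments of the matrix verb, with nothing but a clause-internal boundary between them.
Nothing blocks QR of the lower DP to a position above the higher one, so inverse scope is available.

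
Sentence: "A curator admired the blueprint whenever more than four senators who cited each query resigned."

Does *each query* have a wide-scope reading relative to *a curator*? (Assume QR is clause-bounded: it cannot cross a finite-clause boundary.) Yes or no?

The DP *each query* is contained in the relative clause *who cited each query*, which is itself inside the adjunct *whenever more than four senators who cited each query resigned*.
Two island boundaries intervene — the relative clause and the adjunct. Either alone would block QR.
So *each query* cannot raise high enough to outscope *a curator*; only the surface ordering *a curator* > *each query* is available.

No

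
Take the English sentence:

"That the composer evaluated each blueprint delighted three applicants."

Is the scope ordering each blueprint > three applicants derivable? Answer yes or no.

*each blueprint* occurs within the sentential subject *that the composer evaluated each blueprint*.
The Sentential Subject Constraint rules out raising the quantifier out of the that-clause subject.
There is no licit LF on which *each blueprint* c-commands *three applicants*.

No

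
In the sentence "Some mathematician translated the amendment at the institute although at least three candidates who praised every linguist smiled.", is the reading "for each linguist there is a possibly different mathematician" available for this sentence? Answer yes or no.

The paraphrase describes the scope ordering *every linguist* > *some mathematician*.
*every linguist* sits inside the relative clause *who praised every linguist*, which is itself inside the adjunct *although at least three candidates who praised every linguist smiled*.
Even if one barrier were somehow void, the other would still block QR.
*every linguist* > *some mathematician* would require crossing that boundary, which is illicit.
(Only the surface reading survives: one fixed mathematician with respect to all the relevant linguists.)

No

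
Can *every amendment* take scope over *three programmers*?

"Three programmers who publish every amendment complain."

No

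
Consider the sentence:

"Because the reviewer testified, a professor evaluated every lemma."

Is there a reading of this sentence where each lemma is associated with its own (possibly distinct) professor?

Yes

The described interpretation is the *every lemma* > *a professor* scoping.
Neither queried DP is inside the adjunct, so the adjunct-island constraint does not apply.
Clause-internal QR can adjoin the lower DP above the subject, yielding the inverse reading.
Both orderings are possible: *a professor* > *every lemma* and *every lemma* > *a professor*.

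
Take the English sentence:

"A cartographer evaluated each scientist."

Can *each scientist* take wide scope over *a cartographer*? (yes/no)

*each scientist* and *a cartographer* are in the same minimal clause.
Since no island is crossed, the inverse ordering is licensed alongside surface scope.

Yes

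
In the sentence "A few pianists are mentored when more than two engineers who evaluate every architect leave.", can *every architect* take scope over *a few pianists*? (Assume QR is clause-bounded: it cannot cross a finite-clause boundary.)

*every architect* sits inside the relative clause *who evaluate every architect*, which is itself inside the adjunct *when more than two engineers who evaluate every architect leave*.
Even if one barrier were somehow void, the other would still block QR.
There is no licit LF on which *every architect* c-commands *a few pianists*.

No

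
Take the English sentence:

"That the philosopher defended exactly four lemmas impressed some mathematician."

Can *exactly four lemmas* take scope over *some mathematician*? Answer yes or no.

No

Structurally, *exactly four lemmas* is inside the sentential subject *that the philosopher defended exactly four lemmas*.
Sentential subjects are islands: a quantifier inside the subject clause cannot raise over the matrix predicate.
The ordering *exactly four lemmas* > *some mathematician* is therefore underivable.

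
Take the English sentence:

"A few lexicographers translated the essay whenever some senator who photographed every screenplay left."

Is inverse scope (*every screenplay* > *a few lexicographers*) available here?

*every screenplay* is embedded in the relative clause *who photographed every screenplay*, which is itself inside the adjunct *whenever some senator who photographed every screenplay left*.
Even if one barrier were somehow void, the other would still block QR.
So *every screenplay* cannot raise high enough to outscope *a few lexicographers*; only the surface ordering *a few lexicographers* > *every screenplay* is available.

No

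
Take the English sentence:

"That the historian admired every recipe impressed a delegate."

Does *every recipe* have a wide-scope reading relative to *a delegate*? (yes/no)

No

The DP *every recipe* is contained in the sentential subject *that the historian admired every recipe*.
Clausal subjects are scope islands; QR from inside the subject into the matrix is barred.
So the wide-scope reading for *every recipe* is blocked.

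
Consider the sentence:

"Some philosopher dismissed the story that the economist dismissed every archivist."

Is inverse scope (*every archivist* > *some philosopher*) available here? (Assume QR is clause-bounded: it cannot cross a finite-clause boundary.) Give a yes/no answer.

No

The target quantifier *every archivist* is part of the complex NP *the story that the economist dismissed every archivist*.
The complex NP is opaque for QR — the quantifier is frozen inside the noun's complement.
Hence only narrow scope for *every archivist* (under *some philosopher*) survives.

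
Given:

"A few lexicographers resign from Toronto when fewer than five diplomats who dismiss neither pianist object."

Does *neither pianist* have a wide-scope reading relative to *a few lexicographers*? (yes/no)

No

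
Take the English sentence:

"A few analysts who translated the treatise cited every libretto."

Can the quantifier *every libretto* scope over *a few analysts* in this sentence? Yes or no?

Yes

The RC *who translated the treatise* is an island, but *every libretto* is not inside it — it is the matrix object, a clausemate of *a few analysts*.
Clause-internal QR can adjoin the lower DP above the subject, yielding the inverse reading.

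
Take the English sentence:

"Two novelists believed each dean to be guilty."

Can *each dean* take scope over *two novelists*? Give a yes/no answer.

Yes

*each dean* is the subject of an ECM infinitive — the infinitival complement of an ECM verb is not a scope island, so *each dean* can raise into the matrix clause.
QR within a single clause is free, so the lower quantifier may take scope over the higher one.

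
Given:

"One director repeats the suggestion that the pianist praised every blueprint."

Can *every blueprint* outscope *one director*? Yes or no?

The target quantifier *every blueprint* is part of the complex NP *the suggestion that the pianist praised every blueprint*.
Since the clause is the complement of a nominal head, the CNPC blocks scope extraction.
The inverse ordering *every blueprint* > *one director* is therefore underivable.

No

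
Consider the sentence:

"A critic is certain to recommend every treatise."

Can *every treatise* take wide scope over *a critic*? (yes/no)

*every treatise* is the object of the infinitival complement of a raising predicate; raising infinitives are transparent for QR, so the two DPs are in effect clausemates.
QR within a single clause is free, so the lower quantifier may take scope over the higher one.

Yes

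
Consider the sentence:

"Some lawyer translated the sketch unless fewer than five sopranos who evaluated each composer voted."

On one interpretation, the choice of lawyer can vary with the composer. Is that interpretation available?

No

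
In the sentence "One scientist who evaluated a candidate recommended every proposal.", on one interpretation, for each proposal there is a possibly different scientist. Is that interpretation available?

Yes

This is the *every proposal* > *one scientist* reading.
*every proposal* sits in the matrix clause, not in the relative clause on *one scientist*.
Since no island is crossed, the inverse ordering is licensed alongside surface scope.
So *every proposal* > *one scientist* is among the available readings.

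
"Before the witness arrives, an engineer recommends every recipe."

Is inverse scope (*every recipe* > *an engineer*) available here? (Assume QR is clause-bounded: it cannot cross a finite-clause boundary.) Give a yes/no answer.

Neither queried DP is inside the adjunct, so the adjunct-island constraint does not apply.
Nothing blocks QR of the lower DP to a position above the higher one, so inverse scope is available.

Yes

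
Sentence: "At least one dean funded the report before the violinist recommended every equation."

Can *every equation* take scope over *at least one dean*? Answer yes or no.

The target quantifier *every equation* is part of the adjunct clause *before the violinist recommended every equation*.
Scope out of an adjunct clause is unavailable: QR respects the adjunct-island constraint.
So *every equation* cannot raise high enough to outscope *at least one dean*; only the surface ordering *at least one dean* > *every equation* is available.

No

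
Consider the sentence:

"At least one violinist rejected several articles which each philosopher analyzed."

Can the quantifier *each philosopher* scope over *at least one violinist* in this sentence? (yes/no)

*each philosopher* occurs within the relative clause *which each philosopher analyzed* modifying *several articles*.
Relative clauses block scope extraction: QR cannot target a position outside the modified NP.
The inverse ordering *each philosopher* > *at least one violinist* is therefore underivable.

No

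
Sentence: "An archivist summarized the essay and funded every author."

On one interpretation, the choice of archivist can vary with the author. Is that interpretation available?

No

The paraphrase describes the scope ordering *every author* > *an archivist*.
Structurally, *every author* is inside one conjunct of the coordinate structure (*funded every author*).
Coordinate structures are islands for non-across-the-board movement, QR included.
*every author* is confined to the island and cannot take scope over *an archivist*.
(Only the surface reading survives: one fixed archivist with respect to all the relevant authors.)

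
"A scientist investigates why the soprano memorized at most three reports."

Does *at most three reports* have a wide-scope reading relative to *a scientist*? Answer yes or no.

*at most three reports* sits inside the embedded question *why the soprano memorized at most three reports*.
QR across an interrogative CP boundary is ruled out as a wh-island violation.
The inverse ordering *at most three reports* > *a scientist* is therefore underivable.
(Only the surface reading survives: one fixed scientist with respect to all the relevant reports.)

No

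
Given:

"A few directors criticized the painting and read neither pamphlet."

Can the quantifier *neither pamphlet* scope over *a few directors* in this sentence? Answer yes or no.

*neither pamphlet* occurs within one conjunct of the coordinate structure (*read neither pamphlet*).
QR out of a conjunct would have to apply non-ATB, which the CSC forbids.
*neither pamphlet* > *a few directors* would require crossing that boundary, which is illicit.

No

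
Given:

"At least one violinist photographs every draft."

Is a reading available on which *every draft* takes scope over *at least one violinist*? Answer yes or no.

Yes

*every draft* and *at least one violinist* are in the same minimal clause.
No island intervenes, so both surface and inverse scope are derivable.
Both orderings are possible: *at least one violinist* > *every draft* and *every draft* > *at least one violinist*.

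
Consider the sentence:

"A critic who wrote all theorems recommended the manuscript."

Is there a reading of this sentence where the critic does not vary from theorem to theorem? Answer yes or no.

Yes

The described interpretation is the *a critic* > *all theorems* scoping.
That is the surface-scope ordering, which is always one of the available readings — island constraints only ever restrict inverse scope.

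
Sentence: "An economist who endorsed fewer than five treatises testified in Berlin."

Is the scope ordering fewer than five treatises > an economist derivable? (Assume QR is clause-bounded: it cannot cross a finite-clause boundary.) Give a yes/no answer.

No

The target quantifier *fewer than five treatises* is part of the relative clause *who endorsed fewer than five treatises*.
Relative clauses are scope islands: a quantifier cannot QR out of a relative clause to take scope in the matrix clause.
*fewer than five treatises* > *an economist* would require crossing that boundary, which is illicit.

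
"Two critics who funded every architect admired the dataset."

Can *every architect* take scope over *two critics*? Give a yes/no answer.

No

The target quantifier *every architect* is part of the relative clause *who funded every architect*.
Quantifiers inside a relative clause are trapped there; the RC boundary blocks QR.
There is no licit LF on which *every architect* c-commands *two critics*.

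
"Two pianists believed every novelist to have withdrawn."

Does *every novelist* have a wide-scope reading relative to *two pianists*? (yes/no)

*every novelist* is the subject of an ECM infinitive — the infinitival complement of an ECM verb is not a scope island, so *every novelist* can raise into the matrix clause.
QR within a single clause is free, so the lower quantifier may take scope over the higher one.

Yes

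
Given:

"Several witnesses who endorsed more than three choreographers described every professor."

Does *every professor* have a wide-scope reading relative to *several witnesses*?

Yes

Although the sentence contains a relative clause (*who endorsed more than three choreographers*), *every professor* is outside it, in the matrix VP.
Clause-internal QR can adjoin the lower DP above the subject, yielding the inverse reading.
Both orderings are possible: *several witnesses* > *every professor* and *every professor* > *several witnesses*.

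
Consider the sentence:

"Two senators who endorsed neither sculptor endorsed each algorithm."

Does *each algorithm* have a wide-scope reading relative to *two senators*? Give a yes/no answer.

Yes

*each algorithm* sits in the matrix clause, not in the relative clause on *two senators*.
Clause-internal QR can adjoin the lower DP above the subject, yielding the inverse reading.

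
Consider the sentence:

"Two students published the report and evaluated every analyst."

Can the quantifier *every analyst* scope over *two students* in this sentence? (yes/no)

No

*every analyst* occurs within one conjunct of the coordinate structure (*evaluated every analyst*).
The Coordinate Structure Constraint blocks movement (including QR) out of a single conjunct.
So *every analyst* cannot raise high enough to outscope *two students*; only the surface ordering *two students* > *every analyst* is available.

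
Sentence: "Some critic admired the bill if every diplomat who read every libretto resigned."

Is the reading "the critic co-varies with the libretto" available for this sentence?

No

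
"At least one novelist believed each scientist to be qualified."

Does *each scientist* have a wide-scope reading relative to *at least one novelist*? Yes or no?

The ECM infinitive is scope-transparent — *each scientist* is free to raise above *at least one novelist*.
Since no island is crossed, the inverse ordering is licensed alongside surface scope.

Yes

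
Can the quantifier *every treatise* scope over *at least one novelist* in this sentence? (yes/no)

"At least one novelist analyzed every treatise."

Both DPs are arguments of the same predicate; there is no clause or island boundary between them.
Clause-internal QR can adjoin the lower DP above the subject, yielding the inverse reading.
So *every treatise* > *at least one novelist* is among the available readings.

Yes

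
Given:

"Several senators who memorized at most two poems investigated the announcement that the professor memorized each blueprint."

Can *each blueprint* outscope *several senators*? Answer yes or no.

No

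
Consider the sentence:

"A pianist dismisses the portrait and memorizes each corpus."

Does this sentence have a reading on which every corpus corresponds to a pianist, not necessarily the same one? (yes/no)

This is the *each corpus* > *a pianist* reading.
The DP *each corpus* is contained in one conjunct of the coordinate structure (*memorizes each corpus*).
Coordinate structures are islands for non-across-the-board movement, QR included.
*each corpus* > *a pianist* would require crossing that boundary, which is illicit.
(Only the surface reading survives: one fixed pianist with respect to all the relevant corpora.)

No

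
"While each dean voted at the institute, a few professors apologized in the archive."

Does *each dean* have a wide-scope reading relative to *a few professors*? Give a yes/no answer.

No

The target quantifier *each dean* is part of the adjunct clause *while each dean voted at the institute*.
The adjunct-island constraint bars QR out of an adverbial clause.
So *each dean* cannot raise to a position above *a few professors*.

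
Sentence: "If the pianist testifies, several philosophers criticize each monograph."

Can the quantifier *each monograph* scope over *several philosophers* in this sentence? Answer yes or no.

The adjunct island is irrelevant here — *each monograph* and *several philosophers* are both in the matrix clause.
Clause-internal QR can adjoin the lower DP above the subject, yielding the inverse reading.

Yes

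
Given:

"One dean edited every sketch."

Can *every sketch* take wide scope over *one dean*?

Yes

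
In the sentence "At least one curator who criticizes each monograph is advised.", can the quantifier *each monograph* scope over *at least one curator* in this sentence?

The target quantifier *each monograph* is part of the relative clause *who criticizes each monograph*.
Relative clauses block scope extraction: QR cannot target a position outside the modified NP.
*each monograph* > *at least one curator* would require crossing that boundary, which is illicit.
(Only the surface reading survives: one fixed curator with respect to all the relevant monographs.)

No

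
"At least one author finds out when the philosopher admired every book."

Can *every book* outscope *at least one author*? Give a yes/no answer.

No

Structurally, *every book* is inside the embedded question *when the philosopher admired every book*.
The wh-island constraint blocks QR out of an embedded interrogative.
*every book* > *at least one author* would require crossing that boundary, which is illicit.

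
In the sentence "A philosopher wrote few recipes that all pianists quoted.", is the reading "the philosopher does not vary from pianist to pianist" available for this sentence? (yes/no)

Yes

This is the *a philosopher* > *all pianists* reading.
That is the surface-scope ordering, which is always one of the available readings — island constraints only ever restrict inverse scope.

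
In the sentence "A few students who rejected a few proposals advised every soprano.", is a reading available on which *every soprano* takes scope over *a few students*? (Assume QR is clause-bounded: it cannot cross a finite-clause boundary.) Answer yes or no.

The RC *who rejected a few proposals* is an island, but *every soprano* is not inside it — it is the matrix object, a clausemate of *a few students*.
Since no island is crossed, the inverse ordering is licensed alongside surface scope.

Yes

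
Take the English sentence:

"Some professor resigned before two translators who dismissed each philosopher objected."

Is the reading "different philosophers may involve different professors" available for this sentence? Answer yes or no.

This is the *each philosopher* > *some professor* reading.
The DP *each philosopher* is contained in the relative clause *who dismissed each philosopher*, which is itself inside the adjunct *before two translators who dismissed each philosopher objected*.
The quantifier would have to escape first the RC and then the adjunct — two independent island violations.
The inverse ordering *each philosopher* > *some professor* is therefore underivable.

No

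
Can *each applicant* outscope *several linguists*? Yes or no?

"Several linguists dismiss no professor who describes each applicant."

No

The DP *each applicant* is contained in the relative clause *who describes each applicant* modifying *no professor*.
QR out of a relative clause is ruled out by the relative-clause island constraint.
*each applicant* > *several linguists* would require crossing that boundary, which is illicit.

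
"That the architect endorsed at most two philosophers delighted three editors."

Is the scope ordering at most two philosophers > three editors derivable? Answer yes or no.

No

*at most two philosophers* occurs within the sentential subject *that the architect endorsed at most two philosophers*.
Clausal subjects are scope islands; QR from inside the subject into the matrix is barred.
So *at most two philosophers* cannot raise to a position above *three editors*.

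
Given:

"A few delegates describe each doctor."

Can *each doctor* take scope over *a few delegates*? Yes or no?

Both DPs are arguments of the same predicate; there is no clause or island boundary between them.
Nothing blocks QR of the lower DP to a position above the higher one, so inverse scope is available.

Yes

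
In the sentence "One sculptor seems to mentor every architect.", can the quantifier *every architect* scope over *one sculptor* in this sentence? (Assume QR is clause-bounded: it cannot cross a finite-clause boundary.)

*every architect* is the object of the infinitival complement of a raising predicate; raising infinitives are transparent for QR, so the two DPs are in effect clausemates.
QR within a single clause is free, so the lower quantifier may take scope over the higher one.

Yes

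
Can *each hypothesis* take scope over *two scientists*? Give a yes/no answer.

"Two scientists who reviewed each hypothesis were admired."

*each hypothesis* occurs within the relative clause *who reviewed each hypothesis*.
Quantifiers inside a relative clause are trapped there; the RC boundary blocks QR.
So *each hypothesis* cannot raise high enough to outscope *two scientists*; only the surface ordering *two scientists* > *each hypothesis* is available.

No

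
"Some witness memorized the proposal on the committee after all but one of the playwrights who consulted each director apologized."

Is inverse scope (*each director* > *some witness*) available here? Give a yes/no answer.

The DP *each director* is contained in the relative clause *who consulted each director*, which is itself inside the adjunct *after all but one of the playwrights who consulted each director apologized*.
Even if one barrier were somehow void, the other would still block QR.
So *each director* cannot raise high enough to outscope *some witness*; only the surface ordering *some witness* > *each director* is available.
(Only the surface reading survives: one fixed witness with respect to all the relevant directors.)

No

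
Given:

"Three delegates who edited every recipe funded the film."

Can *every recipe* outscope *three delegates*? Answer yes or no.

No

Structurally, *every recipe* is inside the relative clause *who edited every recipe*.
A relative clause is a scope island — quantifier raising cannot cross its boundary.
So *every recipe* cannot raise high enough to outscope *three delegates*; only the surface ordering *three delegates* > *every recipe* is available.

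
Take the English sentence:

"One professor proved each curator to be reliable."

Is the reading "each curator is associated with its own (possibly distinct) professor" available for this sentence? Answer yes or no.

The described interpretation is the *each curator* > *one professor* scoping.
The ECM infinitive is scope-transparent — *each curator* is free to raise above *one professor*.
No island intervenes, so both surface and inverse scope are derivable.
Both orderings are possible: *one professor* > *each curator* and *each curator* > *one professor*.

Yes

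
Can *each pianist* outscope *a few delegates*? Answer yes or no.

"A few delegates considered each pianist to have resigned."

Yes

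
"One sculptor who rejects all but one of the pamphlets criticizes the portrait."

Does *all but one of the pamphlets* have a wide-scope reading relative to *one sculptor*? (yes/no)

No

Structurally, *all but one of the pamphlets* is inside the relative clause *who rejects all but one of the pamphlets*.
A relative clause is a scope island — quantifier raising cannot cross its boundary.
The inverse ordering *all but one of the pamphlets* > *one sculptor* is therefore underivable.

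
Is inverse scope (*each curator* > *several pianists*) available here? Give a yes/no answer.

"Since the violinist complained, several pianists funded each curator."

The adjunct clause does not contain *each curator*, which is the matrix object.
Ordinary QR to a clause-peripheral position gives the wide-scope LF for the lower DP.

Yes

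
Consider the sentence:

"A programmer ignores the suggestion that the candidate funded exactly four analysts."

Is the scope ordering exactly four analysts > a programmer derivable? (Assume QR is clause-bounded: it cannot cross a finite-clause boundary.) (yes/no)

No

The target quantifier *exactly four analysts* is part of the complex NP *the suggestion that the candidate funded exactly four analysts*.
Noun-complement clauses are scope islands (the Complex NP Constraint): a quantifier inside one cannot scope into the matrix.
*exactly four analysts* > *a programmer* would require crossing that boundary, which is illicit.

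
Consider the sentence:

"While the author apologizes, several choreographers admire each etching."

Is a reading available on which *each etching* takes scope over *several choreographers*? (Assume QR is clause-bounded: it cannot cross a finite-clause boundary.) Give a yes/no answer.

Neither queried DP is inside the adjunct, so the adjunct-island constraint does not apply.
With no island boundary between them, the object can take inverse scope over the subject via ordinary QR within the clause.
So *each etching* > *several choreographers* is among the available readings.

Yes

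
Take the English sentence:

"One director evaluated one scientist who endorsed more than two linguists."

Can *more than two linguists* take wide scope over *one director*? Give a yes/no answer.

*more than two linguists* is embedded in the relative clause *who endorsed more than two linguists* modifying *one scientist*.
The relative clause forms an island for QR, so the quantifier is confined to the head noun's restrictor.
*more than two linguists* > *one director* would require crossing that boundary, which is illicit.

No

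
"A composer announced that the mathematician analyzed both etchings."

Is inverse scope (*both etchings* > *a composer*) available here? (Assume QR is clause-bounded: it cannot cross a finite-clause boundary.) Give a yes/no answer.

*both etchings* sits inside the finite complement clause *that the mathematician analyzed both etchings*.
QR is clause-bounded, so the finite complement is a scope island for the embedded quantifier.
*both etchings* > *a composer* would require crossing that boundary, which is illicit.

No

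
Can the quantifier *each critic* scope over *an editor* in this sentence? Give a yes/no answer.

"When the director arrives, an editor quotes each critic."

Yes

Although there is an adjunct clause, *each critic* is in the main clause, not inside the adjunct.
QR within a single clause is free, so the lower quantifier may take scope over the higher one.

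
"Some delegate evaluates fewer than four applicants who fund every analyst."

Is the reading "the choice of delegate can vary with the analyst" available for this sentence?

This is the *every analyst* > *some delegate* reading.
*every analyst* is embedded in the relative clause *who fund every analyst* modifying *fewer than four applicants*.
Quantifiers inside a relative clause are trapped there; the RC boundary blocks QR.
So the wide-scope reading for *every analyst* is blocked.

No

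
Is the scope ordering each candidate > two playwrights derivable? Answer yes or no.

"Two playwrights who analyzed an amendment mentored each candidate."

Yes

Although the sentence contains a relative clause (*who analyzed an amendment*), *each candidate* is outside it, in the matrix VP.
Clause-internal QR can adjoin the lower DP above the subject, yielding the inverse reading.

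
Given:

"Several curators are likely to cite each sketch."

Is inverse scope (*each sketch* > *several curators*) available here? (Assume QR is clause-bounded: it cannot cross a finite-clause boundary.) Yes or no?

Yes

The matrix predicate is a raising verb, whose infinitival complement is not a scope island — *each sketch* can QR into the matrix clause.
Ordinary QR to a clause-peripheral position gives the wide-scope LF for the lower DP.
The sentence is scopally ambiguous between *several curators* > *each sketch* and *each sketch* > *several curators*.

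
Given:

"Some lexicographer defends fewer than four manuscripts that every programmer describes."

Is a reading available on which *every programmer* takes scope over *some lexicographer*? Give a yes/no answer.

The DP *every programmer* is contained in the relative clause *that every programmer describes* modifying *fewer than four manuscripts*.
A relative clause is a scope island — quantifier raising cannot cross its boundary.
So the wide-scope reading for *every programmer* is blocked.
(Only the surface reading survives: one fixed lexicographer with respect to all the relevant programmers.)

No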